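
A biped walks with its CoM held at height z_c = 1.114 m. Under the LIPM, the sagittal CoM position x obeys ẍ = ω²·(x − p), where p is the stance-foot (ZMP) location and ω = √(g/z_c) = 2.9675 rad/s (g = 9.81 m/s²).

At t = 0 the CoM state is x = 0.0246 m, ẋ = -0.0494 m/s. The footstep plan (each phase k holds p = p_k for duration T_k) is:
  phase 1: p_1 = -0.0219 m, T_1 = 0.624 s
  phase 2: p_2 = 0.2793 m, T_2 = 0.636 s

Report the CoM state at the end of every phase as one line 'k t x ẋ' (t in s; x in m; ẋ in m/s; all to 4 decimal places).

1 0.6240 0.0781 0.2675
2 1.2600 -0.1092 -1.0219

phase 1: p=-0.0219, T=0.624, ωT=1.851720, cosh=3.263867, sinh=3.106900; start (x,ẋ)=(0.024600, -0.049400) → end (x,ẋ)=(0.078149, 0.267482)
phase 2: p=0.2793, T=0.636, ωT=1.887330, cosh=3.376597, sinh=3.225121; start (x,ẋ)=(0.078149, 0.267482) → end (x,ẋ)=(-0.109202, -1.021943)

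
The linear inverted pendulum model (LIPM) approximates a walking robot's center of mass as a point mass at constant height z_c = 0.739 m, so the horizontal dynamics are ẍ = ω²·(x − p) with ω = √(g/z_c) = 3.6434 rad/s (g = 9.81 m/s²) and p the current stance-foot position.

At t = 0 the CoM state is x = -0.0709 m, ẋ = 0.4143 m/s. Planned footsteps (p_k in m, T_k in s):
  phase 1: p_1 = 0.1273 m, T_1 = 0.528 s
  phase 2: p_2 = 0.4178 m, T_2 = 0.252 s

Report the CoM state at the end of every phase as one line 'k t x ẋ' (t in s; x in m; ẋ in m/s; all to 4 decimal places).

phase 1: p=0.1273, T=0.528, ωT=1.923715, cosh=3.496205, sinh=3.350142; start (x,ẋ)=(-0.070900, 0.414300) → end (x,ẋ)=(-0.184695, -0.970733)
phase 2: p=0.4178, T=0.252, ωT=0.918137, cosh=1.451941, sinh=1.052679; start (x,ẋ)=(-0.184695, -0.970733) → end (x,ẋ)=(-0.737459, -3.720213)

1 0.5280 -0.1847 -0.9707
2 0.7800 -0.7375 -3.7202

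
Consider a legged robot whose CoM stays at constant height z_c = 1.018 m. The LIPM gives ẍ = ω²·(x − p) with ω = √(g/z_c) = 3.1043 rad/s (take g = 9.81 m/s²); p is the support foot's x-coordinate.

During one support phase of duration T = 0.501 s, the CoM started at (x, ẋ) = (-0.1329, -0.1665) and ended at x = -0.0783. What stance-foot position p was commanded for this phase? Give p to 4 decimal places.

p = -0.2523

ωT = 3.1043·0.501 = 1.555254; cosh(ωT) = 2.473713, sinh(ωT) = 2.262578
x(T) = p + (x₀−p)·cosh(ωT) + (ẋ₀/ω)·sinh(ωT) ⇒ p·(1 − cosh) = x(T) − x₀·cosh − (ẋ₀/ω)·sinh
numerator   = -0.0783 − (-0.1329)·2.473713 − (-0.1665/3.1043)·2.262578 = 0.371810
denominator = 1 − 2.473713 = -1.473713
p = 0.371810 / -1.473713 = -0.2523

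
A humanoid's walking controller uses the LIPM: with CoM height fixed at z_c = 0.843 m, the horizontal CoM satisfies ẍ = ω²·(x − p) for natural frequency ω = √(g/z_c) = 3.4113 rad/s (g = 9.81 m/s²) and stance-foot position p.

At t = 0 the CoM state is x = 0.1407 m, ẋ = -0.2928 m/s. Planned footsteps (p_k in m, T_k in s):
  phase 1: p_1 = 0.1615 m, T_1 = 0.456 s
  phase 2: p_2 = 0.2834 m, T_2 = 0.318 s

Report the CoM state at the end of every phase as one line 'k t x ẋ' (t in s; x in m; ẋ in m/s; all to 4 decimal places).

1 0.4560 -0.0842 -0.8851
2 0.7740 -0.6626 -3.1024

phase 1: p=0.1615, T=0.456, ωT=1.555553, cosh=2.474389, sinh=2.263316; start (x,ẋ)=(0.140700, -0.292800) → end (x,ẋ)=(-0.084233, -0.885095)
phase 2: p=0.2834, T=0.318, ωT=1.084793, cosh=1.648400, sinh=1.310428; start (x,ẋ)=(-0.084233, -0.885095) → end (x,ẋ)=(-0.662610, -3.102407)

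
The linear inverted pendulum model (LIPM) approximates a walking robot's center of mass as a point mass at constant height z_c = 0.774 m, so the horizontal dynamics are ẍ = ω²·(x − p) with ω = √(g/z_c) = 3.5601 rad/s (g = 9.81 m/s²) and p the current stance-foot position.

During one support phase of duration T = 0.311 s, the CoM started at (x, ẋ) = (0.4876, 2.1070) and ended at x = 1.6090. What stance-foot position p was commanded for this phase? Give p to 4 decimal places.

ωT = 3.5601·0.311 = 1.107191; cosh(ωT) = 1.678167, sinh(ωT) = 1.347681
x(T) = p + (x₀−p)·cosh(ωT) + (ẋ₀/ω)·sinh(ωT) ⇒ p·(1 − cosh) = x(T) − x₀·cosh − (ẋ₀/ω)·sinh
numerator   = 1.6090 − (0.4876)·1.678167 − (2.1070/3.5601)·1.347681 = -0.006882
denominator = 1 − 1.678167 = -0.678167
p = -0.006882 / -0.678167 = 0.0101

p = 0.0101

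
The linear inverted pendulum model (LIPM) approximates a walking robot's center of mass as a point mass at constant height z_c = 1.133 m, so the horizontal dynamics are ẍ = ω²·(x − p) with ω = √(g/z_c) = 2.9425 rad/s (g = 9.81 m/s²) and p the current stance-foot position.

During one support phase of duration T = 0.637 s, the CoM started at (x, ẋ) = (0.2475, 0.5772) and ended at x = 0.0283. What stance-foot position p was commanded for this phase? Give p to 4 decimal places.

ωT = 2.9425·0.637 = 1.874372; cosh(ωT) = 3.335090, sinh(ωT) = 3.181639
x(T) = p + (x₀−p)·cosh(ωT) + (ẋ₀/ω)·sinh(ωT) ⇒ p·(1 − cosh) = x(T) − x₀·cosh − (ẋ₀/ω)·sinh
numerator   = 0.0283 − (0.2475)·3.335090 − (0.5772/2.9425)·3.181639 = -1.421244
denominator = 1 − 3.335090 = -2.335090
p = -1.421244 / -2.335090 = 0.6086

p = 0.6086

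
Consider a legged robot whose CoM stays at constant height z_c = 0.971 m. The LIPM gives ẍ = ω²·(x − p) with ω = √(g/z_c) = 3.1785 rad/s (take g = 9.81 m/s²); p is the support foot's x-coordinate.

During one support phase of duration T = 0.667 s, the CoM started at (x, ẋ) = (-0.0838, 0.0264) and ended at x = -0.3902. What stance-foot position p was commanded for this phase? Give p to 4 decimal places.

ωT = 3.1785·0.667 = 2.120059; cosh(ωT) = 4.225829, sinh(ωT) = 4.105804
x(T) = p + (x₀−p)·cosh(ωT) + (ẋ₀/ω)·sinh(ωT) ⇒ p·(1 − cosh) = x(T) − x₀·cosh − (ẋ₀/ω)·sinh
numerator   = -0.3902 − (-0.0838)·4.225829 − (0.0264/3.1785)·4.105804 = -0.070178
denominator = 1 − 4.225829 = -3.225829
p = -0.070178 / -3.225829 = 0.0218

p = 0.0218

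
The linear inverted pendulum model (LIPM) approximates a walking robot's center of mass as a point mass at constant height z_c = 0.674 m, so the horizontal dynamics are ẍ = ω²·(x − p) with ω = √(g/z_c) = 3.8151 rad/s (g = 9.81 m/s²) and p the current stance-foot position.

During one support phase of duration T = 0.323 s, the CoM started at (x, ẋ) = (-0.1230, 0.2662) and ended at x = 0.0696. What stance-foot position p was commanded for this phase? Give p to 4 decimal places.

p = -0.2196

ωT = 3.8151·0.323 = 1.232277; cosh(ωT) = 1.860329, sinh(ωT) = 1.568701
x(T) = p + (x₀−p)·cosh(ωT) + (ẋ₀/ω)·sinh(ωT) ⇒ p·(1 − cosh) = x(T) − x₀·cosh − (ẋ₀/ω)·sinh
numerator   = 0.0696 − (-0.1230)·1.860329 − (0.2662/3.8151)·1.568701 = 0.188964
denominator = 1 − 1.860329 = -0.860329
p = 0.188964 / -0.860329 = -0.2196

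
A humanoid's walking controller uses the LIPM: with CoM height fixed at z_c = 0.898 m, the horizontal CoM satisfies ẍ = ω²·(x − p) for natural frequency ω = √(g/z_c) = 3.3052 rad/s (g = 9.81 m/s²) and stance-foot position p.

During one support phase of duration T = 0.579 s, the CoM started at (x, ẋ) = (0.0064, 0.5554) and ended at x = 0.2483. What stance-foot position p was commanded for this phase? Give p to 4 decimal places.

ωT = 3.3052·0.579 = 1.913711; cosh(ωT) = 3.462863, sinh(ωT) = 3.315331
x(T) = p + (x₀−p)·cosh(ωT) + (ẋ₀/ω)·sinh(ωT) ⇒ p·(1 − cosh) = x(T) − x₀·cosh − (ẋ₀/ω)·sinh
numerator   = 0.2483 − (0.0064)·3.462863 − (0.5554/3.3052)·3.315331 = -0.330965
denominator = 1 − 3.462863 = -2.462863
p = -0.330965 / -2.462863 = 0.1344

p = 0.1344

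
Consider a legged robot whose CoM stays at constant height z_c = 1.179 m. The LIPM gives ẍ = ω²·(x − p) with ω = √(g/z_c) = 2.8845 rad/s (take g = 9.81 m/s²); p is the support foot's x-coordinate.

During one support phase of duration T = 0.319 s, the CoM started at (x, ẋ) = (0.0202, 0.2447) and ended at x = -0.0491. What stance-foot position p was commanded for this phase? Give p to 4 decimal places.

ωT = 2.8845·0.319 = 0.920156; cosh(ωT) = 1.454069, sinh(ωT) = 1.055612
x(T) = p + (x₀−p)·cosh(ωT) + (ẋ₀/ω)·sinh(ωT) ⇒ p·(1 − cosh) = x(T) − x₀·cosh − (ẋ₀/ω)·sinh
numerator   = -0.0491 − (0.0202)·1.454069 − (0.2447/2.8845)·1.055612 = -0.168023
denominator = 1 − 1.454069 = -0.454069
p = -0.168023 / -0.454069 = 0.3700

p = 0.3700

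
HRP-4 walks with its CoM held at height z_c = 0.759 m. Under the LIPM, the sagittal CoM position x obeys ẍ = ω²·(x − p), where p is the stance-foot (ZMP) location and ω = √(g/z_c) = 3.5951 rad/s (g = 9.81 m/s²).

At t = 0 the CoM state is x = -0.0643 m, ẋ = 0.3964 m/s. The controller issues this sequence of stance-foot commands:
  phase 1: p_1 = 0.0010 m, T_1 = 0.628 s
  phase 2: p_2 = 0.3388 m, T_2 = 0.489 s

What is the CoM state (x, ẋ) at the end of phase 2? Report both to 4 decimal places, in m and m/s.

x = 0.5752, ẋ = 1.0706

phase 1: p=0.0010, T=0.628, ωT=2.257723, cosh=4.832940, sinh=4.728352; start (x,ẋ)=(-0.064300, 0.396400) → end (x,ẋ)=(0.206763, 0.805749)
phase 2: p=0.3388, T=0.489, ωT=1.758004, cosh=2.986618, sinh=2.814229; start (x,ẋ)=(0.206763, 0.805749) → end (x,ẋ)=(0.575192, 1.070587)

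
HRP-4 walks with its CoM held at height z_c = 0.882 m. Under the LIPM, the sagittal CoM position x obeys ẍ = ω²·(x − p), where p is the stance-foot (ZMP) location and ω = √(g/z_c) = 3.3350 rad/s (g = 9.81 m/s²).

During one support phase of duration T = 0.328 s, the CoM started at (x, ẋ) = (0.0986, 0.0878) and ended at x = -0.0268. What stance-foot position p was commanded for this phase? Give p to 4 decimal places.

ωT = 3.3350·0.328 = 1.093880; cosh(ωT) = 1.660376, sinh(ωT) = 1.325461
x(T) = p + (x₀−p)·cosh(ωT) + (ẋ₀/ω)·sinh(ωT) ⇒ p·(1 − cosh) = x(T) − x₀·cosh − (ẋ₀/ω)·sinh
numerator   = -0.0268 − (0.0986)·1.660376 − (0.0878/3.3350)·1.325461 = -0.225408
denominator = 1 − 1.660376 = -0.660376
p = -0.225408 / -0.660376 = 0.3413

p = 0.3413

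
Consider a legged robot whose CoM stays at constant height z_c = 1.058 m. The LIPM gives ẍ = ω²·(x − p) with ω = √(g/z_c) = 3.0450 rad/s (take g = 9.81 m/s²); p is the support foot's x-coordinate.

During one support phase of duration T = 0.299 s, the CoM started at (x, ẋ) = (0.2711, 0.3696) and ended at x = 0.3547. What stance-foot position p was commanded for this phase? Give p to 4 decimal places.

p = 0.3676

ωT = 3.0450·0.299 = 0.910455; cosh(ωT) = 1.443897, sinh(ωT) = 1.041556
x(T) = p + (x₀−p)·cosh(ωT) + (ẋ₀/ω)·sinh(ωT) ⇒ p·(1 − cosh) = x(T) − x₀·cosh − (ẋ₀/ω)·sinh
numerator   = 0.3547 − (0.2711)·1.443897 − (0.3696/3.0450)·1.041556 = -0.163164
denominator = 1 − 1.443897 = -0.443897
p = -0.163164 / -0.443897 = 0.3676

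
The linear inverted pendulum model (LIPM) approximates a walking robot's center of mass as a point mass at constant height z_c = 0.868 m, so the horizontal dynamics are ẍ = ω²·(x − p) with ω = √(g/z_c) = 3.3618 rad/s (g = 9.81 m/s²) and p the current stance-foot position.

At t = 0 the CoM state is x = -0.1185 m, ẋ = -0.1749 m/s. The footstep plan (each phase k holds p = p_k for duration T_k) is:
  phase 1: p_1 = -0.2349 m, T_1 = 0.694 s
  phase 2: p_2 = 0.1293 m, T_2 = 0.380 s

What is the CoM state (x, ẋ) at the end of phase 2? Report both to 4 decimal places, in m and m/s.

x = 0.6180, ẋ = 1.9690

phase 1: p=-0.2349, T=0.694, ωT=2.333089, cosh=5.203368, sinh=5.106373; start (x,ẋ)=(-0.118500, -0.174900) → end (x,ẋ)=(0.105109, 1.088124)
phase 2: p=0.1293, T=0.380, ωT=1.277484, cosh=1.933170, sinh=1.654432; start (x,ẋ)=(0.105109, 1.088124) → end (x,ẋ)=(0.618030, 1.968983)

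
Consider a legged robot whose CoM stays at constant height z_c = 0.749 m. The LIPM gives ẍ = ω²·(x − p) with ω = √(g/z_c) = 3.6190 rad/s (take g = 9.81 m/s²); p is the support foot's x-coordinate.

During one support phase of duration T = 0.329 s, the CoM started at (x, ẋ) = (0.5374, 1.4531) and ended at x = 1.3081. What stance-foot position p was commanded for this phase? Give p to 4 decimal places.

ωT = 3.6190·0.329 = 1.190651; cosh(ωT) = 1.796623, sinh(ωT) = 1.492599
x(T) = p + (x₀−p)·cosh(ωT) + (ẋ₀/ω)·sinh(ωT) ⇒ p·(1 − cosh) = x(T) − x₀·cosh − (ẋ₀/ω)·sinh
numerator   = 1.3081 − (0.5374)·1.796623 − (1.4531/3.6190)·1.492599 = -0.256713
denominator = 1 − 1.796623 = -0.796623
p = -0.256713 / -0.796623 = 0.3223

p = 0.3223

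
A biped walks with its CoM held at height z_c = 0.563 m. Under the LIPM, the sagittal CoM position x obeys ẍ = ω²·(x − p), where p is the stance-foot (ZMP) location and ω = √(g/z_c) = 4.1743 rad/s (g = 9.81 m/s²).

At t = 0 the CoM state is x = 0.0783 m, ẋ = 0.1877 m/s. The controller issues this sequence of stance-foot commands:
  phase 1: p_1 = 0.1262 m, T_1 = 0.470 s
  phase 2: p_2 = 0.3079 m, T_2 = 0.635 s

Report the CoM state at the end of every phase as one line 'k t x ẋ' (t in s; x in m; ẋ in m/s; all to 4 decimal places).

phase 1: p=0.1262, T=0.470, ωT=1.961921, cosh=3.626783, sinh=3.486195; start (x,ẋ)=(0.078300, 0.187700) → end (x,ẋ)=(0.109236, -0.016314)
phase 2: p=0.3079, T=0.635, ωT=2.650680, cosh=7.117138, sinh=7.046535; start (x,ẋ)=(0.109236, -0.016314) → end (x,ẋ)=(-1.133558, -5.959681)

1 0.4700 0.1092 -0.0163
2 1.1050 -1.1336 -5.9597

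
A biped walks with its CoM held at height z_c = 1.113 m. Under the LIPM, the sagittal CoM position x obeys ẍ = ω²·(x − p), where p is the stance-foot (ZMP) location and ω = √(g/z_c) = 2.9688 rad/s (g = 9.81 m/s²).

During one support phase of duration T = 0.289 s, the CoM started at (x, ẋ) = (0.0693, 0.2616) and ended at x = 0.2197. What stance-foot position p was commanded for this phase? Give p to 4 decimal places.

ωT = 2.9688·0.289 = 0.857983; cosh(ωT) = 1.391208, sinh(ωT) = 0.967192
x(T) = p + (x₀−p)·cosh(ωT) + (ẋ₀/ω)·sinh(ωT) ⇒ p·(1 − cosh) = x(T) − x₀·cosh − (ẋ₀/ω)·sinh
numerator   = 0.2197 − (0.0693)·1.391208 − (0.2616/2.9688)·0.967192 = 0.038064
denominator = 1 − 1.391208 = -0.391208
p = 0.038064 / -0.391208 = -0.0973

p = -0.0973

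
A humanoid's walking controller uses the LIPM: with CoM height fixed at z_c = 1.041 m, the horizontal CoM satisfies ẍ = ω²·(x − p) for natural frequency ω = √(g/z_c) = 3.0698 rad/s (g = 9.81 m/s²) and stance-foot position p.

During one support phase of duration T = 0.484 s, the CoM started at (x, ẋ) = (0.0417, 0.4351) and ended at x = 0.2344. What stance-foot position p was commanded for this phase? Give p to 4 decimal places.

p = 0.1206

ωT = 3.0698·0.484 = 1.485783; cosh(ωT) = 2.322375, sinh(ωT) = 2.096050
x(T) = p + (x₀−p)·cosh(ωT) + (ẋ₀/ω)·sinh(ωT) ⇒ p·(1 − cosh) = x(T) − x₀·cosh − (ẋ₀/ω)·sinh
numerator   = 0.2344 − (0.0417)·2.322375 − (0.4351/3.0698)·2.096050 = -0.159528
denominator = 1 − 2.322375 = -1.322375
p = -0.159528 / -1.322375 = 0.1206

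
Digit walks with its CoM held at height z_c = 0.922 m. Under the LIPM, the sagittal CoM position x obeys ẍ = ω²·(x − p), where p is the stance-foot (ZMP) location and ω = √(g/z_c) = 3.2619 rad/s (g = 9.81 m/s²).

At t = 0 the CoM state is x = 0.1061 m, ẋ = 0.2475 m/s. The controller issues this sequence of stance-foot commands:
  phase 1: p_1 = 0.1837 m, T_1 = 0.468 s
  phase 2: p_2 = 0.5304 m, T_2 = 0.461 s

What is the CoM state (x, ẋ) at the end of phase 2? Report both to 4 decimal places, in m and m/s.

phase 1: p=0.1837, T=0.468, ωT=1.526569, cosh=2.409820, sinh=2.192540; start (x,ẋ)=(0.106100, 0.247500) → end (x,ẋ)=(0.163059, 0.041447)
phase 2: p=0.5304, T=0.461, ωT=1.503736, cosh=2.360381, sinh=2.138083; start (x,ẋ)=(0.163059, 0.041447) → end (x,ẋ)=(-0.309497, -2.464082)

x = -0.3095, ẋ = -2.4641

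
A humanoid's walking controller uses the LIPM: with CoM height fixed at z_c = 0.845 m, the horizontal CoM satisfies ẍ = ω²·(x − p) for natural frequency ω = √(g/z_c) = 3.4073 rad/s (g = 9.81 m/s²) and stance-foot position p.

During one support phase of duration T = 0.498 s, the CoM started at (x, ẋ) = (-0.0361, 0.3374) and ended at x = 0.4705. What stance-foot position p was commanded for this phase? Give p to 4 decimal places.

ωT = 3.4073·0.498 = 1.696835; cosh(ωT) = 2.819957, sinh(ωT) = 2.636695
x(T) = p + (x₀−p)·cosh(ωT) + (ẋ₀/ω)·sinh(ωT) ⇒ p·(1 − cosh) = x(T) − x₀·cosh − (ẋ₀/ω)·sinh
numerator   = 0.4705 − (-0.0361)·2.819957 − (0.3374/3.4073)·2.636695 = 0.311208
denominator = 1 − 2.819957 = -1.819957
p = 0.311208 / -1.819957 = -0.1710

p = -0.1710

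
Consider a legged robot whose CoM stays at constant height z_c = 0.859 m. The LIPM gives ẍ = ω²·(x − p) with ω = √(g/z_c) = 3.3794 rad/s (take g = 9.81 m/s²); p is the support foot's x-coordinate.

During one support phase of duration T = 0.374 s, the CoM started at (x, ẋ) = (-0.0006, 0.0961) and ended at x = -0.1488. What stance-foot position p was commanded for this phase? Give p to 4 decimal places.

ωT = 3.3794·0.374 = 1.263896; cosh(ωT) = 1.910867, sinh(ωT) = 1.628315
x(T) = p + (x₀−p)·cosh(ωT) + (ẋ₀/ω)·sinh(ωT) ⇒ p·(1 − cosh) = x(T) − x₀·cosh − (ẋ₀/ω)·sinh
numerator   = -0.1488 − (-0.0006)·1.910867 − (0.0961/3.3794)·1.628315 = -0.193958
denominator = 1 − 1.910867 = -0.910867
p = -0.193958 / -0.910867 = 0.2129

p = 0.2129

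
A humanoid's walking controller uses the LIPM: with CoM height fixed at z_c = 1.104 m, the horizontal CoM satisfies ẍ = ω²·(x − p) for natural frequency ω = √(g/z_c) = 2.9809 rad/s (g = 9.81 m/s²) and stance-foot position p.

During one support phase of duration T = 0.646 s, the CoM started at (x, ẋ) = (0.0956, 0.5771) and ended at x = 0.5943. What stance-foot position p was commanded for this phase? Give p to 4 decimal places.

ωT = 2.9809·0.646 = 1.925661; cosh(ωT) = 3.502732, sinh(ωT) = 3.356952
x(T) = p + (x₀−p)·cosh(ωT) + (ẋ₀/ω)·sinh(ωT) ⇒ p·(1 − cosh) = x(T) − x₀·cosh − (ẋ₀/ω)·sinh
numerator   = 0.5943 − (0.0956)·3.502732 − (0.5771/2.9809)·3.356952 = -0.390465
denominator = 1 − 3.502732 = -2.502732
p = -0.390465 / -2.502732 = 0.1560

p = 0.1560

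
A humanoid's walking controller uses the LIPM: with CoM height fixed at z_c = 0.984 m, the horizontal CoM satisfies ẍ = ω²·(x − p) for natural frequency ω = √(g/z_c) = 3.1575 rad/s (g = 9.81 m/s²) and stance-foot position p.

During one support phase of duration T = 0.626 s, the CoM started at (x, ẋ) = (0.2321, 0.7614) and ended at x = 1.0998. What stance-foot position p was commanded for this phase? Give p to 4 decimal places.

p = 0.2268

ωT = 3.1575·0.626 = 1.976595; cosh(ωT) = 3.678332, sinh(ωT) = 3.539792
x(T) = p + (x₀−p)·cosh(ωT) + (ẋ₀/ω)·sinh(ωT) ⇒ p·(1 − cosh) = x(T) − x₀·cosh − (ẋ₀/ω)·sinh
numerator   = 1.0998 − (0.2321)·3.678332 − (0.7614/3.1575)·3.539792 = -0.607527
denominator = 1 − 3.678332 = -2.678332
p = -0.607527 / -2.678332 = 0.2268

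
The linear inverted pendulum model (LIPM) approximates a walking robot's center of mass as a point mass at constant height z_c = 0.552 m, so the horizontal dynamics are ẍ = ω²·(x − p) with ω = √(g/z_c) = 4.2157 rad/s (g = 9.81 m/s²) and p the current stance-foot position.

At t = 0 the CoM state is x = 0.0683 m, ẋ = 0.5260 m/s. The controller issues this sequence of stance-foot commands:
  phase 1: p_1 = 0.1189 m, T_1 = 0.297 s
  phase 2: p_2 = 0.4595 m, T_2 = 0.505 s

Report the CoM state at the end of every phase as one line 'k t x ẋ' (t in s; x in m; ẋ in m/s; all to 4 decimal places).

1 0.2970 0.2235 0.6525
2 0.8020 0.0951 -1.3404

phase 1: p=0.1189, T=0.297, ωT=1.252063, cosh=1.891732, sinh=1.605818; start (x,ẋ)=(0.068300, 0.526000) → end (x,ẋ)=(0.223539, 0.652507)
phase 2: p=0.4595, T=0.505, ωT=2.128929, cosh=4.262410, sinh=4.143445; start (x,ẋ)=(0.223539, 0.652507) → end (x,ẋ)=(0.095061, -1.340402)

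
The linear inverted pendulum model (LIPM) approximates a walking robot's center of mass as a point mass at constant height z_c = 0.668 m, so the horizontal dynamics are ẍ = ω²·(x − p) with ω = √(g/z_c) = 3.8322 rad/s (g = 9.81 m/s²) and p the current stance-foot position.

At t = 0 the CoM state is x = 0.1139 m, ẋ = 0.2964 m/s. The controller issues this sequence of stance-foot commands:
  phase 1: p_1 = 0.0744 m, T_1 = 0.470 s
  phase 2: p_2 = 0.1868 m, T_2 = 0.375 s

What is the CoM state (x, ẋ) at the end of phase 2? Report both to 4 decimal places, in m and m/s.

phase 1: p=0.0744, T=0.470, ωT=1.801134, cosh=3.110812, sinh=2.945700; start (x,ẋ)=(0.113900, 0.296400) → end (x,ẋ)=(0.425111, 1.367941)
phase 2: p=0.1868, T=0.375, ωT=1.437075, cosh=2.222995, sinh=1.985373; start (x,ẋ)=(0.425111, 1.367941) → end (x,ẋ)=(1.425262, 4.854079)

x = 1.4253, ẋ = 4.8541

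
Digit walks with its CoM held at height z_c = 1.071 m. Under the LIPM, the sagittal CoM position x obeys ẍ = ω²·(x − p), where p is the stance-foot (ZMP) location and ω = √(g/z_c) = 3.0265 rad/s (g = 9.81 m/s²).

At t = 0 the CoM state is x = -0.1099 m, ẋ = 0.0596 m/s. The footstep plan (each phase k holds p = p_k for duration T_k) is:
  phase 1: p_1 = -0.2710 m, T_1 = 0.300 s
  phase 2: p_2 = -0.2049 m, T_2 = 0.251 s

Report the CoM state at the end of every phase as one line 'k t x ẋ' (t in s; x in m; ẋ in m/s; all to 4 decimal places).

phase 1: p=-0.2710, T=0.300, ωT=0.907950, cosh=1.441293, sinh=1.037942; start (x,ẋ)=(-0.109900, 0.059600) → end (x,ẋ)=(-0.018368, 0.591970)
phase 2: p=-0.2049, T=0.251, ωT=0.759652, cosh=1.302680, sinh=0.834851; start (x,ẋ)=(-0.018368, 0.591970) → end (x,ẋ)=(0.201385, 1.242454)

1 0.3000 -0.0184 0.5920
2 0.5510 0.2014 1.2425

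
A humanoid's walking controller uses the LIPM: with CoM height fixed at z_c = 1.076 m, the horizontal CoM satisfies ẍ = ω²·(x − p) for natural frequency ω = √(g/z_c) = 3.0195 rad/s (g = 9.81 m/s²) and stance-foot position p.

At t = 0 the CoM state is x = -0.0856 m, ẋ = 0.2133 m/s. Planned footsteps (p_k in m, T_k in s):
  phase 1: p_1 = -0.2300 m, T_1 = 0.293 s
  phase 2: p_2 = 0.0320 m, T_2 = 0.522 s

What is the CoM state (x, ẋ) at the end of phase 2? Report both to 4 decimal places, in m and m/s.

x = 0.6341, ẋ = 1.9627

phase 1: p=-0.2300, T=0.293, ωT=0.884713, cosh=1.417561, sinh=1.004729; start (x,ẋ)=(-0.085600, 0.213300) → end (x,ẋ)=(0.045671, 0.740444)
phase 2: p=0.0320, T=0.522, ωT=1.576179, cosh=2.521602, sinh=2.314838; start (x,ẋ)=(0.045671, 0.740444) → end (x,ẋ)=(0.634118, 1.962658)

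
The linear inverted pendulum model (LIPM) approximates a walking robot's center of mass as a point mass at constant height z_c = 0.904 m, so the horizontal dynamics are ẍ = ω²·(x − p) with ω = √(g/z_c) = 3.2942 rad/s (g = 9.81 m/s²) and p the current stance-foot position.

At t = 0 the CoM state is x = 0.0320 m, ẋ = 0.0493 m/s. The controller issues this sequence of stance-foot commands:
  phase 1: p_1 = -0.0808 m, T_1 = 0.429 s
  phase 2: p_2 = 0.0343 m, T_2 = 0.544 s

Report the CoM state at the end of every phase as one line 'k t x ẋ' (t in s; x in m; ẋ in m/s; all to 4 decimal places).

1 0.4290 0.1936 0.8255
2 0.9730 1.2568 4.0771

phase 1: p=-0.0808, T=0.429, ωT=1.413212, cosh=2.176246, sinh=1.932886; start (x,ẋ)=(0.032000, 0.049300) → end (x,ẋ)=(0.193608, 0.825522)
phase 2: p=0.0343, T=0.544, ωT=1.792045, cosh=3.084166, sinh=2.917547; start (x,ẋ)=(0.193608, 0.825522) → end (x,ẋ)=(1.256764, 4.077148)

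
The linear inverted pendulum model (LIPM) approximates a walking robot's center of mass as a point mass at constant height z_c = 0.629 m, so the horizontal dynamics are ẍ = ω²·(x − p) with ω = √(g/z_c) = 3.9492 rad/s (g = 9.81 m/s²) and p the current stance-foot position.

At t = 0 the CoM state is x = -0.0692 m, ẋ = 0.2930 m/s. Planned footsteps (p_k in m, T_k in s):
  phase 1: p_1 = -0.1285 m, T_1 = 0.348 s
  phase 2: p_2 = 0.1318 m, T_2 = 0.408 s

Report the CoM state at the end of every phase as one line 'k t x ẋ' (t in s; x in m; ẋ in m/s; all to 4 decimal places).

1 0.3480 0.1334 1.0493
2 0.7560 0.7750 2.7481

phase 1: p=-0.1285, T=0.348, ωT=1.374322, cosh=2.102703, sinh=1.849692; start (x,ẋ)=(-0.069200, 0.293000) → end (x,ẋ)=(0.133423, 1.049267)
phase 2: p=0.1318, T=0.408, ωT=1.611274, cosh=2.604410, sinh=2.404777; start (x,ẋ)=(0.133423, 1.049267) → end (x,ẋ)=(0.774955, 2.748135)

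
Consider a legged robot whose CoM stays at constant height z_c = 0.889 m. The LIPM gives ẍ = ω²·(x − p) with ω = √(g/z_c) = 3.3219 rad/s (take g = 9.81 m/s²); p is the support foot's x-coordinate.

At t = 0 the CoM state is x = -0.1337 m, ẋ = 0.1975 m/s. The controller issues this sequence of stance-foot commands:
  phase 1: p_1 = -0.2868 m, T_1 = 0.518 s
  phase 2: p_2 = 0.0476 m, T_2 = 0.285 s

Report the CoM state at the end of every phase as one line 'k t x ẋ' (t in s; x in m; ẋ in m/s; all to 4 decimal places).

phase 1: p=-0.2868, T=0.518, ωT=1.720744, cosh=2.883809, sinh=2.704877; start (x,ẋ)=(-0.133700, 0.197500) → end (x,ẋ)=(0.315527, 1.945206)
phase 2: p=0.0476, T=0.285, ωT=0.946741, cosh=1.482651, sinh=1.094647; start (x,ẋ)=(0.315527, 1.945206) → end (x,ẋ)=(1.085835, 3.858326)

1 0.5180 0.3155 1.9452
2 0.8030 1.0858 3.8583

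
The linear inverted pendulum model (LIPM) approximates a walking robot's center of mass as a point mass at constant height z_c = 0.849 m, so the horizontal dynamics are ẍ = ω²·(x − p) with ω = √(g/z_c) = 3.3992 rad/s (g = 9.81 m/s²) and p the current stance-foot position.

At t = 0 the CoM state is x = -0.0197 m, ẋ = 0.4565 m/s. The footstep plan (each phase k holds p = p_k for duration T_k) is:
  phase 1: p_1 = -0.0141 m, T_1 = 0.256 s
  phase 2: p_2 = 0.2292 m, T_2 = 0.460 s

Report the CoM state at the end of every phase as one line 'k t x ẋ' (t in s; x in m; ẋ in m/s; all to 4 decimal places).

1 0.2560 0.1102 0.6218
2 0.7160 0.3503 0.6265

phase 1: p=-0.0141, T=0.256, ωT=0.870195, cosh=1.403123, sinh=0.984254; start (x,ẋ)=(-0.019700, 0.456500) → end (x,ẋ)=(0.110224, 0.621790)
phase 2: p=0.2292, T=0.460, ωT=1.563632, cosh=2.492755, sinh=2.283381; start (x,ẋ)=(0.110224, 0.621790) → end (x,ẋ)=(0.350304, 0.626519)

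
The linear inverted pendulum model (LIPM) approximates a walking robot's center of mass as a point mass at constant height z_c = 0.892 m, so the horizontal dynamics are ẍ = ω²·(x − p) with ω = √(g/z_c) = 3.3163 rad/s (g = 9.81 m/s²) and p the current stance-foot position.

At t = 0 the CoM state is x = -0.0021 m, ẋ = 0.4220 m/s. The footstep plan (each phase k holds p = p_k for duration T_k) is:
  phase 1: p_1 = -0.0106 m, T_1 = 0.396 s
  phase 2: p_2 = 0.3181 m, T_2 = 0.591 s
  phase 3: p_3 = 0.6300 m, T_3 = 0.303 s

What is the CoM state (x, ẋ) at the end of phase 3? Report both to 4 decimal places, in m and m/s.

phase 1: p=-0.0106, T=0.396, ωT=1.313255, cosh=1.993600, sinh=1.724656; start (x,ẋ)=(-0.002100, 0.422000) → end (x,ẋ)=(0.225809, 0.889915)
phase 2: p=0.3181, T=0.591, ωT=1.959933, cosh=3.619861, sinh=3.478993; start (x,ẋ)=(0.225809, 0.889915) → end (x,ẋ)=(0.917590, 2.156565)
phase 3: p=0.6300, T=0.303, ωT=1.004839, cosh=1.548785, sinh=1.182682; start (x,ẋ)=(0.917590, 2.156565) → end (x,ẋ)=(1.844505, 4.468023)

x = 1.8445, ẋ = 4.4680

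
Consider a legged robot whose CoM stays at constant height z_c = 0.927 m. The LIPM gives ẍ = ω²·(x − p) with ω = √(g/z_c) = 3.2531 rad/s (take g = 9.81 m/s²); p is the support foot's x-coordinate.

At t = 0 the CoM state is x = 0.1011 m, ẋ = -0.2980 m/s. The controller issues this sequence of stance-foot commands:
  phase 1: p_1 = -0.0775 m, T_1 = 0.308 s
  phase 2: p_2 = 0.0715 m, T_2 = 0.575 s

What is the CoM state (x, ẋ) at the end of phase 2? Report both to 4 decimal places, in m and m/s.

phase 1: p=-0.0775, T=0.308, ωT=1.001955, cosh=1.545381, sinh=1.178220; start (x,ẋ)=(0.101100, -0.298000) → end (x,ẋ)=(0.090574, 0.224027)
phase 2: p=0.0715, T=0.575, ωT=1.870532, cosh=3.322897, sinh=3.168855; start (x,ẋ)=(0.090574, 0.224027) → end (x,ẋ)=(0.353107, 0.941046)

x = 0.3531, ẋ = 0.9410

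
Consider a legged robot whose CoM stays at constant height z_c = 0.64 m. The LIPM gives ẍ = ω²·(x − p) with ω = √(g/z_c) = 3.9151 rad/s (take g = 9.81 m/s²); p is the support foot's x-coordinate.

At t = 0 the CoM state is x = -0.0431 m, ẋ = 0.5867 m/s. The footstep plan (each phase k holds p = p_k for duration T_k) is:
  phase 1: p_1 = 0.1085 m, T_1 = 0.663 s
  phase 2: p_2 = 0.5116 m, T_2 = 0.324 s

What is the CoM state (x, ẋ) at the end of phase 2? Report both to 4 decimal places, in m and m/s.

phase 1: p=0.1085, T=0.663, ωT=2.595711, cosh=6.740356, sinh=6.665763; start (x,ẋ)=(-0.043100, 0.586700) → end (x,ẋ)=(0.085565, -0.001758)
phase 2: p=0.5116, T=0.324, ωT=1.268492, cosh=1.918372, sinh=1.637116; start (x,ẋ)=(0.085565, -0.001758) → end (x,ẋ)=(-0.306429, -2.734036)

x = -0.3064, ẋ = -2.7340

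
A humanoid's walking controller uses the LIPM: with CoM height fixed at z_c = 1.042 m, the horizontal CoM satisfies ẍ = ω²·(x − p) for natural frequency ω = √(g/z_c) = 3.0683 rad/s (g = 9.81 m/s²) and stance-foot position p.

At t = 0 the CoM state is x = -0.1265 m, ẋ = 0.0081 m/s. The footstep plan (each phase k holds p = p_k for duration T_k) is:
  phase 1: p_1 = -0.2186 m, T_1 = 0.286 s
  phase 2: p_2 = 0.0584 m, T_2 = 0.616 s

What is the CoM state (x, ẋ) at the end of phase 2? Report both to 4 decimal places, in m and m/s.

x = -0.1224, ẋ = -0.4436

phase 1: p=-0.2186, T=0.286, ωT=0.877534, cosh=1.410384, sinh=0.994577; start (x,ẋ)=(-0.126500, 0.008100) → end (x,ẋ)=(-0.086078, 0.292482)
phase 2: p=0.0584, T=0.616, ωT=1.890073, cosh=3.385456, sinh=3.234395; start (x,ẋ)=(-0.086078, 0.292482) → end (x,ẋ)=(-0.122409, -0.443628)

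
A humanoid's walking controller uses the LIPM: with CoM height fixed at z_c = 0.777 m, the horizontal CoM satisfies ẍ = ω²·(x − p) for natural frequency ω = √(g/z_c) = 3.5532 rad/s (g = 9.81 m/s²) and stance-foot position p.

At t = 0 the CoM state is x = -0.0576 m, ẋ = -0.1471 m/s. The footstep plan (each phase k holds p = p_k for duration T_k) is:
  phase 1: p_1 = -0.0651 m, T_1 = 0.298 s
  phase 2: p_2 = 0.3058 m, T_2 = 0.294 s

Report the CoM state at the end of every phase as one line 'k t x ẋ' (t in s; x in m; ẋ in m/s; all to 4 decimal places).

1 0.2980 -0.1055 -0.2038
2 0.5920 -0.4225 -2.1453

phase 1: p=-0.0651, T=0.298, ωT=1.058854, cosh=1.614959, sinh=1.268105; start (x,ẋ)=(-0.057600, -0.147100) → end (x,ẋ)=(-0.105486, -0.203767)
phase 2: p=0.3058, T=0.294, ωT=1.044641, cosh=1.597098, sinh=1.245280; start (x,ẋ)=(-0.105486, -0.203767) → end (x,ẋ)=(-0.422478, -2.145266)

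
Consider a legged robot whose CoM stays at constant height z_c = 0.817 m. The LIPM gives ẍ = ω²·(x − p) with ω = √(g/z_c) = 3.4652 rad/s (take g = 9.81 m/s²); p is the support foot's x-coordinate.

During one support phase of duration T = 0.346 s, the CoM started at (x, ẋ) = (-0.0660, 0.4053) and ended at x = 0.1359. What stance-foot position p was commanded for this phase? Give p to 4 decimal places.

ωT = 3.4652·0.346 = 1.198959; cosh(ωT) = 1.809086, sinh(ωT) = 1.507578
x(T) = p + (x₀−p)·cosh(ωT) + (ẋ₀/ω)·sinh(ωT) ⇒ p·(1 − cosh) = x(T) − x₀·cosh − (ẋ₀/ω)·sinh
numerator   = 0.1359 − (-0.0660)·1.809086 − (0.4053/3.4652)·1.507578 = 0.078969
denominator = 1 − 1.809086 = -0.809086
p = 0.078969 / -0.809086 = -0.0976

p = -0.0976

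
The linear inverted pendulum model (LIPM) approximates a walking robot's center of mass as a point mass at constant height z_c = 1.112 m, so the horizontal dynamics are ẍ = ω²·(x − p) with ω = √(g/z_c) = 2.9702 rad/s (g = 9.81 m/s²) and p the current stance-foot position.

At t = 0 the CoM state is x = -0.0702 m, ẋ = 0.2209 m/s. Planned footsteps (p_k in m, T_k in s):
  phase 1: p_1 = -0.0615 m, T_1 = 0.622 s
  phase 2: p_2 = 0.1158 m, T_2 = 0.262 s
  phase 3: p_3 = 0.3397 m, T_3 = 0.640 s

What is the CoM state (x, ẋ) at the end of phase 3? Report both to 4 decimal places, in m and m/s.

phase 1: p=-0.0615, T=0.622, ωT=1.847464, cosh=3.250675, sinh=3.093039; start (x,ẋ)=(-0.070200, 0.220900) → end (x,ẋ)=(0.140255, 0.638148)
phase 2: p=0.1158, T=0.262, ωT=0.778192, cosh=1.318384, sinh=0.859149; start (x,ẋ)=(0.140255, 0.638148) → end (x,ẋ)=(0.332629, 0.903729)
phase 3: p=0.3397, T=0.640, ωT=1.900928, cosh=3.420766, sinh=3.271336; start (x,ẋ)=(0.332629, 0.903729) → end (x,ẋ)=(1.310866, 3.022740)

x = 1.3109, ẋ = 3.0227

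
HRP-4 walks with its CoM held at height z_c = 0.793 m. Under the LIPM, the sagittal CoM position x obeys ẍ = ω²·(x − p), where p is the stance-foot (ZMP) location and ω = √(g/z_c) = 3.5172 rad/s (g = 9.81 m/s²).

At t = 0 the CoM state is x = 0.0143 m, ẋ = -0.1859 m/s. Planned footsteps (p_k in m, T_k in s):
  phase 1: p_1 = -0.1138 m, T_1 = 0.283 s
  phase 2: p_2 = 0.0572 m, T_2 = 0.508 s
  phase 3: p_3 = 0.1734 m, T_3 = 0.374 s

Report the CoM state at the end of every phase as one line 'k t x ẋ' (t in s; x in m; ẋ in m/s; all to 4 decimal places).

1 0.2830 0.0214 0.2404
2 0.7910 0.1458 0.3729
3 1.1650 0.3015 0.5767

phase 1: p=-0.1138, T=0.283, ωT=0.995368, cosh=1.537653, sinh=1.168066; start (x,ẋ)=(0.014300, -0.185900) → end (x,ẋ)=(0.021436, 0.240426)
phase 2: p=0.0572, T=0.508, ωT=1.786738, cosh=3.068725, sinh=2.901219; start (x,ẋ)=(0.021436, 0.240426) → end (x,ẋ)=(0.145769, 0.372858)
phase 3: p=0.1734, T=0.374, ωT=1.315433, cosh=1.997361, sinh=1.729003; start (x,ẋ)=(0.145769, 0.372858) → end (x,ẋ)=(0.301502, 0.576699)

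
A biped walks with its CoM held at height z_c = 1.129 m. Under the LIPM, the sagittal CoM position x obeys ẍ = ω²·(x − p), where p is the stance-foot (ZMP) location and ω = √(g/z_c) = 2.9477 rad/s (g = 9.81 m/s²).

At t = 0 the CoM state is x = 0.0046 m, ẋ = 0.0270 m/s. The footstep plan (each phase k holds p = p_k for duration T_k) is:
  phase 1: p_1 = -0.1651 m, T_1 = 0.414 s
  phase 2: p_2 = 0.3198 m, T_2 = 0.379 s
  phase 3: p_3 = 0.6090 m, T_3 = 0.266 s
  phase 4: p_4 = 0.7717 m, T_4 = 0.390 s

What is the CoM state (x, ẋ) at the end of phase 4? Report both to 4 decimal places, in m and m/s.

phase 1: p=-0.1651, T=0.414, ωT=1.220348, cosh=1.841747, sinh=1.546619; start (x,ẋ)=(0.004600, 0.027000) → end (x,ẋ)=(0.161611, 0.823384)
phase 2: p=0.3198, T=0.379, ωT=1.117178, cosh=1.691710, sinh=1.364508; start (x,ẋ)=(0.161611, 0.823384) → end (x,ẋ)=(0.433340, 0.756666)
phase 3: p=0.6090, T=0.266, ωT=0.784088, cosh=1.323472, sinh=0.866937; start (x,ẋ)=(0.433340, 0.756666) → end (x,ẋ)=(0.599058, 0.552532)
phase 4: p=0.7717, T=0.390, ωT=1.149603, cosh=1.736851, sinh=1.420088; start (x,ẋ)=(0.599058, 0.552532) → end (x,ẋ)=(0.738036, 0.236988)

x = 0.7380, ẋ = 0.2370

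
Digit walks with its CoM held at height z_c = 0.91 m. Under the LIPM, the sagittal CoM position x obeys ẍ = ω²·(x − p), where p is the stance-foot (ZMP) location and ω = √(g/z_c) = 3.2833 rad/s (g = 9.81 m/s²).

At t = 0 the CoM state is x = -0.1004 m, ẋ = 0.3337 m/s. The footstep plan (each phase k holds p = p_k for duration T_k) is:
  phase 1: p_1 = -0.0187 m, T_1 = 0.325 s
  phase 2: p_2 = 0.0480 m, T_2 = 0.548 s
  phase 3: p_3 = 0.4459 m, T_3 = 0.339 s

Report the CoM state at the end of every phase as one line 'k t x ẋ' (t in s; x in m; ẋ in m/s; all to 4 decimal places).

phase 1: p=-0.0187, T=0.325, ωT=1.067073, cosh=1.625436, sinh=1.281422; start (x,ẋ)=(-0.100400, 0.333700) → end (x,ẋ)=(-0.021260, 0.198672)
phase 2: p=0.0480, T=0.548, ωT=1.799248, cosh=3.105263, sinh=2.939840; start (x,ẋ)=(-0.021260, 0.198672) → end (x,ẋ)=(0.010819, -0.051595)
phase 3: p=0.4459, T=0.339, ωT=1.113039, cosh=1.686076, sinh=1.357517; start (x,ẋ)=(0.010819, -0.051595) → end (x,ẋ)=(-0.309013, -2.026210)

1 0.3250 -0.0213 0.1987
2 0.8730 0.0108 -0.0516
3 1.2120 -0.3090 -2.0262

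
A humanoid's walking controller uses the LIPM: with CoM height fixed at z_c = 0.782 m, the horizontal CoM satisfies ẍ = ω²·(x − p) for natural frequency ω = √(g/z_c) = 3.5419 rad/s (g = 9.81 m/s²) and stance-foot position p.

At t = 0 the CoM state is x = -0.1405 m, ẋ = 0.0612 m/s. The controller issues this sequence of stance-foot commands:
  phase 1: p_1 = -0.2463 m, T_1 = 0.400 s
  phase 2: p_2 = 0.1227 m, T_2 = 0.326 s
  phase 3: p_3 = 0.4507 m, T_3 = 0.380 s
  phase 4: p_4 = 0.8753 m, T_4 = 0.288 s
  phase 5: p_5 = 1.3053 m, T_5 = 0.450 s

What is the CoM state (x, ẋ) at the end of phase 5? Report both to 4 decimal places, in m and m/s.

phase 1: p=-0.2463, T=0.400, ωT=1.416760, cosh=2.183118, sinh=1.940620; start (x,ẋ)=(-0.140500, 0.061200) → end (x,ẋ)=(0.018206, 0.860821)
phase 2: p=0.1227, T=0.326, ωT=1.154659, cosh=1.744054, sinh=1.428889; start (x,ẋ)=(0.018206, 0.860821) → end (x,ẋ)=(0.287732, 0.972474)
phase 3: p=0.4507, T=0.380, ωT=1.345922, cosh=2.051013, sinh=1.790714; start (x,ẋ)=(0.287732, 0.972474) → end (x,ẋ)=(0.608115, 0.960930)
phase 4: p=0.8753, T=0.288, ωT=1.020067, cosh=1.566976, sinh=1.206405; start (x,ẋ)=(0.608115, 0.960930) → end (x,ẋ)=(0.783929, 0.364081)
phase 5: p=1.3053, T=0.450, ωT=1.593855, cosh=2.562915, sinh=2.359774; start (x,ẋ)=(0.783929, 0.364081) → end (x,ẋ)=(0.211638, -3.424554)

x = 0.2116, ẋ = -3.4246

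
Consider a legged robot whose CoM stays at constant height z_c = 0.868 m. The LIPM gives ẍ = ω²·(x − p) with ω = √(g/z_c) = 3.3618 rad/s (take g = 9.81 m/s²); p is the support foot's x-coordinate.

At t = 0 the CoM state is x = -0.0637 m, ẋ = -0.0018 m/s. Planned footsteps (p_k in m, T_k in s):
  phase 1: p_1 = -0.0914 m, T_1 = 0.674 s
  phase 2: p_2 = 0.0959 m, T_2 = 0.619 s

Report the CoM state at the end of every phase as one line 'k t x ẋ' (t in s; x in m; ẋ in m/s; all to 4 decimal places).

phase 1: p=-0.0914, T=0.674, ωT=2.265853, cosh=4.871543, sinh=4.767802; start (x,ẋ)=(-0.063700, -0.001800) → end (x,ẋ)=(0.040989, 0.435218)
phase 2: p=0.0959, T=0.619, ωT=2.080954, cosh=4.068461, sinh=3.943650; start (x,ẋ)=(0.040989, 0.435218) → end (x,ẋ)=(0.383040, 1.042669)

1 0.6740 0.0410 0.4352
2 1.2930 0.3830 1.0427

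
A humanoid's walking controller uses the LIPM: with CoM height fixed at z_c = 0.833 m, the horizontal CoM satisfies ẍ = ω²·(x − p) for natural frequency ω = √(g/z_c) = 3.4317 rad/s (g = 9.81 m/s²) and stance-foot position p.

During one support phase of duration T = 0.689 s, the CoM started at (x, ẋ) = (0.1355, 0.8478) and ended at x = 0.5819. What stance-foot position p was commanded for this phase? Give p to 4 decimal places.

p = 0.3316

ωT = 3.4317·0.689 = 2.364441; cosh(ωT) = 5.366048, sinh(ωT) = 5.272046
x(T) = p + (x₀−p)·cosh(ωT) + (ẋ₀/ω)·sinh(ωT) ⇒ p·(1 − cosh) = x(T) − x₀·cosh − (ẋ₀/ω)·sinh
numerator   = 0.5819 − (0.1355)·5.366048 − (0.8478/3.4317)·5.272046 = -1.447656
denominator = 1 − 5.366048 = -4.366048
p = -1.447656 / -4.366048 = 0.3316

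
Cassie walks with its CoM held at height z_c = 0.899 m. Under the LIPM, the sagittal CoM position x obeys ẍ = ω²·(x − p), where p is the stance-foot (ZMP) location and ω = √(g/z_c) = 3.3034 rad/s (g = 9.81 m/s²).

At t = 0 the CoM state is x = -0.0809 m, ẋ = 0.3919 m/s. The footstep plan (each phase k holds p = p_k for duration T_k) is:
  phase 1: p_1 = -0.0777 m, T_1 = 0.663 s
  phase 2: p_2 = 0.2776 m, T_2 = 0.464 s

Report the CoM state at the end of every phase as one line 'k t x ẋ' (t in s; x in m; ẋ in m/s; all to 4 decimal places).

phase 1: p=-0.0777, T=0.663, ωT=2.190154, cosh=4.524245, sinh=4.412346; start (x,ẋ)=(-0.080900, 0.391900) → end (x,ẋ)=(0.431283, 1.726409)
phase 2: p=0.2776, T=0.464, ωT=1.532778, cosh=2.423479, sinh=2.207544; start (x,ẋ)=(0.431283, 1.726409) → end (x,ẋ)=(1.803744, 5.304631)

1 0.6630 0.4313 1.7264
2 1.1270 1.8037 5.3046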